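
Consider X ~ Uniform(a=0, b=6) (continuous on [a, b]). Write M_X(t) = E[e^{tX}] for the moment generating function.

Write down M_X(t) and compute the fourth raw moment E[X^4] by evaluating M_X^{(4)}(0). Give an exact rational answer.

M_X(t) = (e^(6*t) - 1)/(6*t)
D^4[M](t) = (216*t^4*e^(6*t) - 144*t^3*e^(6*t) + 72*t^2*e^(6*t) - 24*t*e^(6*t) + 4*e^(6*t) - 4)/t^5

E[X^4] = D^4[M](0) = 1296/5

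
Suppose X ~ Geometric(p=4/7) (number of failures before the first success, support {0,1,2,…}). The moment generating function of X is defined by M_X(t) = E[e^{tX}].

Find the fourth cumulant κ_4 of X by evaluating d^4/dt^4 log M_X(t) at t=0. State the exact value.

M_X(t) = 4/(7*(1 - 3*e^(t)/7))
K_X(t) = log M_X(t) = -log(1 - 3*e^(t)/7) - log(7) + 2*log(2)
K′(t) = -3*e^(t)/(3*e^(t) - 7)
K′′(t) = 21*e^(t)/(9*e^(2*t) - 42*e^(t) + 49)
K′′′(t) = (-63*e^(2*t) - 147*e^(t))/(27*e^(3*t) - 189*e^(2*t) + 441*e^(t) - 343)
K′′′′(t) = (189*e^(3*t) + 1764*e^(2*t) + 1029*e^(t))/(81*e^(4*t) - 756*e^(3*t) + 2646*e^(2*t) - 4116*e^(t) + 2401)

κ_4 = K′′′′(0) = 1491/128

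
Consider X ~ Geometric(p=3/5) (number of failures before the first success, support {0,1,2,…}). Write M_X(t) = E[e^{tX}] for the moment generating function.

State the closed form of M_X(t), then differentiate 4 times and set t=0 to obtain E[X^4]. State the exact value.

E[X^4] = M^(4)(0) = 602/27

M_X(t) = 3/(5*(1 - 2*e^(t)/5))
M^(4)(t) = (-48*e^(4*t) - 1320*e^(3*t) - 3300*e^(2*t) - 750*e^(t))/(32*e^(5*t) - 400*e^(4*t) + 2000*e^(3*t) - 5000*e^(2*t) + 6250*e^(t) - 3125)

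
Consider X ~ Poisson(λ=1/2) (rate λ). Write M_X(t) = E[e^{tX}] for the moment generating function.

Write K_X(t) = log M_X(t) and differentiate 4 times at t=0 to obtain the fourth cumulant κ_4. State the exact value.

M_X(t) = e^(e^(t)/2 - 1/2)
K_X(t) = log M_X(t) = e^(t)/2 - 1/2
D^4[K](t) = e^(t)/2

κ_4 = D^4[K](0) = 1/2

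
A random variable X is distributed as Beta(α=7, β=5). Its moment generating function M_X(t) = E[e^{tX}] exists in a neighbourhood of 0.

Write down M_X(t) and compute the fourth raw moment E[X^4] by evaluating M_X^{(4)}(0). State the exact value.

M_X(t) = ₁F₁(7; 12; t)
M^(4)(t) = 2*₁F₁(11; 16; t)/13

E[X^4] = M^(4)(0) = 2/13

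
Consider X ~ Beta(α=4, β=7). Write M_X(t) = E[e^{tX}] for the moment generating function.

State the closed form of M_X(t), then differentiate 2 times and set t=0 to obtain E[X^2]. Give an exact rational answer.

E[X^2] = M^(2)(0) = 5/33

M_X(t) = ₁F₁(4; 11; t)
M^(2)(t) = 5*₁F₁(6; 13; t)/33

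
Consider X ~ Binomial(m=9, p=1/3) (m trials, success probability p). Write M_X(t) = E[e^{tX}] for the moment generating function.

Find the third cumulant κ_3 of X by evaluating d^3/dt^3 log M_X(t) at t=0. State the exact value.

κ_3 = K^(3)(0) = 2/3

M_X(t) = (e^(t)/3 + 2/3)^9
K_X(t) = log M_X(t) = 9*log(e^(t)/3 + 2/3)
K^(3)(t) = (-18*e^(2*t) + 36*e^(t))/(e^(3*t) + 6*e^(2*t) + 12*e^(t) + 8)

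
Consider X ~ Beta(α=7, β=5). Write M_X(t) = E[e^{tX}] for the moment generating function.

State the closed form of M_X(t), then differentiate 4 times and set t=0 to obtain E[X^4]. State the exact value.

M_X(t) = ₁F₁(7; 12; t)
M^(4)(t) = 2*₁F₁(11; 16; t)/13

E[X^4] = M^(4)(0) = 2/13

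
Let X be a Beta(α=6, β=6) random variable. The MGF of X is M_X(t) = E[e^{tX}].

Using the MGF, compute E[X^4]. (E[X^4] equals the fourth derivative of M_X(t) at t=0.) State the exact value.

M_X(t) = ₁F₁(6; 12; t)
M′(t) = ₁F₁(7; 13; t)/2
M′′(t) = 7*₁F₁(8; 14; t)/26
M′′′(t) = 2*₁F₁(9; 15; t)/13
M′′′′(t) = 6*₁F₁(10; 16; t)/65

E[X^4] = M′′′′(0) = 6/65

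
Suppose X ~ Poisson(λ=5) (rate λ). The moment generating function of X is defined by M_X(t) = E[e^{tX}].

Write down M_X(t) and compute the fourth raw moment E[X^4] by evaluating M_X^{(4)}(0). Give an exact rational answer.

E[X^4] = M′′′′(0) = 1555

M_X(t) = e^(5*e^(t) - 5)
M′(t) = 5*e^(-5)*e^(t)*e^(5*e^(t))
M′′(t) = (25*e^(2*t)*e^(5*e^(t)) + 5*e^(t)*e^(5*e^(t)))*e^(-5)
M′′′(t) = (125*e^(3*t)*e^(5*e^(t)) + 75*e^(2*t)*e^(5*e^(t)) + 5*e^(t)*e^(5*e^(t)))*e^(-5)
M′′′′(t) = (625*e^(4*t)*e^(5*e^(t)) + 750*e^(3*t)*e^(5*e^(t)) + 175*e^(2*t)*e^(5*e^(t)) + 5*e^(t)*e^(5*e^(t)))*e^(-5)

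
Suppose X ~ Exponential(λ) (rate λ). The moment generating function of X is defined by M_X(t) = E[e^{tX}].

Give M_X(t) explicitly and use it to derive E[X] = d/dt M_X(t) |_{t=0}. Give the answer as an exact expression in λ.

M_X(t) = λ/(λ - t)
dM/dt = λ/(λ^2 - 2*λ*t + t^2)

E[X] = dM/dt |_{t=0} = 1/λ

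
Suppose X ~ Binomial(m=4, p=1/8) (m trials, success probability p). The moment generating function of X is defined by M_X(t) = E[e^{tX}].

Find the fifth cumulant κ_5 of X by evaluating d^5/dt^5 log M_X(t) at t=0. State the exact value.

κ_5 = d^5K/dt^5 |_{t=0} = -105/1024

M_X(t) = (e^(t)/8 + 7/8)^4
K_X(t) = log M_X(t) = 4*log(e^(t)/8 + 7/8)
dK/dt = 4*e^(t)/(e^(t) + 7)
d^2K/dt^2 = 28*e^(t)/(e^(2*t) + 14*e^(t) + 49)
d^3K/dt^3 = (-28*e^(2*t) + 196*e^(t))/(e^(3*t) + 21*e^(2*t) + 147*e^(t) + 343)
d^4K/dt^4 = (28*e^(3*t) - 784*e^(2*t) + 1372*e^(t))/(e^(4*t) + 28*e^(3*t) + 294*e^(2*t) + 1372*e^(t) + 2401)
d^5K/dt^5 = (-28*e^(4*t) + 2156*e^(3*t) - 15092*e^(2*t) + 9604*e^(t))/(e^(5*t) + 35*e^(4*t) + 490*e^(3*t) + 3430*e^(2*t) + 12005*e^(t) + 16807)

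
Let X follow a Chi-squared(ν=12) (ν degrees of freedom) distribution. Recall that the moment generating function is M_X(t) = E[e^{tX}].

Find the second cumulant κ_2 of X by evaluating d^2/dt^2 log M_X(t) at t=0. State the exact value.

κ_2 = D^2[K](0) = 24

M_X(t) = (1 - 2*t)^(-6)
K_X(t) = log M_X(t) = -6*log(1 - 2*t)
D^2[K](t) = 24/(4*t^2 - 4*t + 1)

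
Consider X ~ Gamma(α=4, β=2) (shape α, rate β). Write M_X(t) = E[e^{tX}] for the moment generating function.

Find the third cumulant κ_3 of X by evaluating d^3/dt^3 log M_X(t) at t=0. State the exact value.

κ_3 = D^3[K](0) = 1

M_X(t) = 16/(2 - t)^4
K_X(t) = log M_X(t) = -4*log(2 - t) + 4*log(2)
D^3[K](t) = -8/(t^3 - 6*t^2 + 12*t - 8)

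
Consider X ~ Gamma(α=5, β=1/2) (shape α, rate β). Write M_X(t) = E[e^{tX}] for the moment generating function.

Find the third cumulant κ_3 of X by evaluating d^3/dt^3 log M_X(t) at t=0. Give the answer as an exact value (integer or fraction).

κ_3 = D^3[K](0) = 80

M_X(t) = 1/(32*(1/2 - t)^5)
K_X(t) = log M_X(t) = -5*log(1/2 - t) - 5*log(2)
D^3[K](t) = -80/(8*t^3 - 12*t^2 + 6*t - 1)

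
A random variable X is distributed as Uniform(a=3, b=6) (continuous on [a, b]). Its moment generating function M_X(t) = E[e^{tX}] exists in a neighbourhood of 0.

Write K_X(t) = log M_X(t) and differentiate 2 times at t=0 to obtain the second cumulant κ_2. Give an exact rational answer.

M_X(t) = (e^(6*t) - e^(3*t))/(3*t)
K_X(t) = log M_X(t) = -log(t) + log(e^(6*t) - e^(3*t)) - log(3)
K^(2)(t) = (-9*t^2*e^(3*t) + e^(6*t) - 2*e^(3*t) + 1)/(t^2*e^(6*t) - 2*t^2*e^(3*t) + t^2)

κ_2 = K^(2)(0) = 3/4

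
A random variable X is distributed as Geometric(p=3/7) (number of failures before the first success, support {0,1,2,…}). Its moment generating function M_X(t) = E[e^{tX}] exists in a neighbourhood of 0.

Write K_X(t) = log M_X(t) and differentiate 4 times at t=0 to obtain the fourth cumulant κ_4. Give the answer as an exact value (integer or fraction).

κ_4 = K′′′′(0) = 1652/27

M_X(t) = 3/(7*(1 - 4*e^(t)/7))
K_X(t) = log M_X(t) = -log(1 - 4*e^(t)/7) - log(7) + log(3)
K′(t) = -4*e^(t)/(4*e^(t) - 7)
K′′(t) = 28*e^(t)/(16*e^(2*t) - 56*e^(t) + 49)
K′′′(t) = (-112*e^(2*t) - 196*e^(t))/(64*e^(3*t) - 336*e^(2*t) + 588*e^(t) - 343)
K′′′′(t) = (448*e^(3*t) + 3136*e^(2*t) + 1372*e^(t))/(256*e^(4*t) - 1792*e^(3*t) + 4704*e^(2*t) - 5488*e^(t) + 2401)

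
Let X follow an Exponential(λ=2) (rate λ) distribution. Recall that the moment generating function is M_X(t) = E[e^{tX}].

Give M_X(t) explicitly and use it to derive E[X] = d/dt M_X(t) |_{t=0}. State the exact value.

E[X] = dM/dt |_{t=0} = 1/2

M_X(t) = 2/(2 - t)
dM/dt = 2/(t^2 - 4*t + 4)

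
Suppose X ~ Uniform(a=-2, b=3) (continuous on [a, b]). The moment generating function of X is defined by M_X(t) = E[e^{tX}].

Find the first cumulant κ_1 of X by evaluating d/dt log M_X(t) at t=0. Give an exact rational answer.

M_X(t) = (e^(3*t) - e^(-2*t))/(5*t)
K_X(t) = log M_X(t) = -log(t) + log(e^(3*t) - e^(-2*t)) - log(5)
K^(1)(t) = (3*t*e^(5*t) + 2*t - e^(5*t) + 1)/(t*e^(5*t) - t)

κ_1 = K^(1)(0) = 1/2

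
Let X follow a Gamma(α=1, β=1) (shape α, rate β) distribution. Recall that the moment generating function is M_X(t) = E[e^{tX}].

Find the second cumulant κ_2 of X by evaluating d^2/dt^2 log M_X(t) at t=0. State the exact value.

κ_2 = K′′(0) = 1

M_X(t) = 1/(1 - t)
K_X(t) = log M_X(t) = -log(1 - t)
K′(t) = -1/(t - 1)
K′′(t) = 1/(t^2 - 2*t + 1)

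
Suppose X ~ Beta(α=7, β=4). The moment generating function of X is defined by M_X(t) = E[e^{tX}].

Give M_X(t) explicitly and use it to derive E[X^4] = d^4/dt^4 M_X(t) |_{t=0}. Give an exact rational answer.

M_X(t) = ₁F₁(7; 11; t)
M′(t) = 7*₁F₁(8; 12; t)/11
M′′(t) = 14*₁F₁(9; 13; t)/33
M′′′(t) = 42*₁F₁(10; 14; t)/143
M′′′′(t) = 30*₁F₁(11; 15; t)/143

E[X^4] = M′′′′(0) = 30/143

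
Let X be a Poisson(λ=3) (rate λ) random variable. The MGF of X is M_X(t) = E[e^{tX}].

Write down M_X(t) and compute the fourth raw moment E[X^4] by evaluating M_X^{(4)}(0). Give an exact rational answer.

M_X(t) = e^(3*e^(t) - 3)
dM/dt = 3*e^(-3)*e^(t)*e^(3*e^(t))
d^2M/dt^2 = (9*e^(2*t)*e^(3*e^(t)) + 3*e^(t)*e^(3*e^(t)))*e^(-3)
d^3M/dt^3 = (27*e^(3*t)*e^(3*e^(t)) + 27*e^(2*t)*e^(3*e^(t)) + 3*e^(t)*e^(3*e^(t)))*e^(-3)
d^4M/dt^4 = (81*e^(4*t)*e^(3*e^(t)) + 162*e^(3*t)*e^(3*e^(t)) + 63*e^(2*t)*e^(3*e^(t)) + 3*e^(t)*e^(3*e^(t)))*e^(-3)

E[X^4] = d^4M/dt^4 |_{t=0} = 309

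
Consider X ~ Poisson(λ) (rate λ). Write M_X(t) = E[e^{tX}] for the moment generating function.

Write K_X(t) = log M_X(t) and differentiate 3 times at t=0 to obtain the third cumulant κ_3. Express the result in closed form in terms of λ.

M_X(t) = e^(λ*(e^(t) - 1))
K_X(t) = log M_X(t) = λ*(e^(t) - 1)
D^3[K](t) = λ*e^(t)

κ_3 = D^3[K](0) = λ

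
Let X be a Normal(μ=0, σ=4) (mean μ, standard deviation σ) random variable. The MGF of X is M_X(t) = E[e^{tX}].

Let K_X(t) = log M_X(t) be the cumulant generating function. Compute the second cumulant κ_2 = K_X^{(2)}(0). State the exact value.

M_X(t) = e^(8*t^2)
K_X(t) = log M_X(t) = 8*t^2
K^(2)(t) = 16

κ_2 = K^(2)(0) = 16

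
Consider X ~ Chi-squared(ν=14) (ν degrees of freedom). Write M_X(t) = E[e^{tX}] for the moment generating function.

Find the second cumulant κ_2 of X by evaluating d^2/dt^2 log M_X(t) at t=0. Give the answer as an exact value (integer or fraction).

M_X(t) = (1 - 2*t)^(-7)
K_X(t) = log M_X(t) = -7*log(1 - 2*t)
K′(t) = -14/(2*t - 1)
K′′(t) = 28/(4*t^2 - 4*t + 1)

κ_2 = K′′(0) = 28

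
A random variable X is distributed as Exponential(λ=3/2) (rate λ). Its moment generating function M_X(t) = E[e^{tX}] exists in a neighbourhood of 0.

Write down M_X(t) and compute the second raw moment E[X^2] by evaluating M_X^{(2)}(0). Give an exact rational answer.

E[X^2] = d^2M/dt^2 |_{t=0} = 8/9

M_X(t) = 3/(2*(3/2 - t))
dM/dt = 6/(4*t^2 - 12*t + 9)
d^2M/dt^2 = -24/(8*t^3 - 36*t^2 + 54*t - 27)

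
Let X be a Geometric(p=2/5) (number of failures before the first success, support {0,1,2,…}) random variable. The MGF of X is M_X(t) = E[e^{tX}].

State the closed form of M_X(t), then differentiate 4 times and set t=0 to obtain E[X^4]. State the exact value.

M_X(t) = 2/(5*(1 - 3*e^(t)/5))
D^4[M](t) = (-162*e^(4*t) - 2970*e^(3*t) - 4950*e^(2*t) - 750*e^(t))/(243*e^(5*t) - 2025*e^(4*t) + 6750*e^(3*t) - 11250*e^(2*t) + 9375*e^(t) - 3125)

E[X^4] = D^4[M](0) = 276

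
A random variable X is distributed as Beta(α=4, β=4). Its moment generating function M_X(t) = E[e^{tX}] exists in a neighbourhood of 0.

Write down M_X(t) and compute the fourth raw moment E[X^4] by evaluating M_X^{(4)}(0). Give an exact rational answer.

M_X(t) = ₁F₁(4; 8; t)
M^(4)(t) = 7*₁F₁(8; 12; t)/66

E[X^4] = M^(4)(0) = 7/66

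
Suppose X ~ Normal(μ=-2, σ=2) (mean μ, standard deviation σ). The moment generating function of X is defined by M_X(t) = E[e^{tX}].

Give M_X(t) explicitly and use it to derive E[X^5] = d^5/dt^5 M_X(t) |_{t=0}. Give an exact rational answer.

E[X^5] = M^(5)(0) = -832

M_X(t) = e^(2*t^2 - 2*t)
M^(5)(t) = (1024*t^5*e^(2*t^2) - 2560*t^4*e^(2*t^2) + 5120*t^3*e^(2*t^2) - 5120*t^2*e^(2*t^2) + 3200*t*e^(2*t^2) - 832*e^(2*t^2))*e^(-2*t)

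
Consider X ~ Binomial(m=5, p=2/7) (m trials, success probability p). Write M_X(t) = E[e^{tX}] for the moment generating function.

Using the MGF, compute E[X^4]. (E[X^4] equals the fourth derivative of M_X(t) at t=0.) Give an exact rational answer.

E[X^4] = M′′′′(0) = 52950/2401

M_X(t) = (2*e^(t)/7 + 5/7)^5
M′(t) = 160*e^(5*t)/16807 + 1600*e^(4*t)/16807 + 6000*e^(3*t)/16807 + 10000*e^(2*t)/16807 + 6250*e^(t)/16807
M′′(t) = 800*e^(5*t)/16807 + 6400*e^(4*t)/16807 + 18000*e^(3*t)/16807 + 20000*e^(2*t)/16807 + 6250*e^(t)/16807
M′′′(t) = 4000*e^(5*t)/16807 + 25600*e^(4*t)/16807 + 54000*e^(3*t)/16807 + 40000*e^(2*t)/16807 + 6250*e^(t)/16807
M′′′′(t) = 20000*e^(5*t)/16807 + 102400*e^(4*t)/16807 + 162000*e^(3*t)/16807 + 80000*e^(2*t)/16807 + 6250*e^(t)/16807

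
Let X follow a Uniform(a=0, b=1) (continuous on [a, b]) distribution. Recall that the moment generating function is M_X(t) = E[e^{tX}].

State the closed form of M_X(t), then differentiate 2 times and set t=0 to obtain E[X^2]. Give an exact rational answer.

E[X^2] = M′′(0) = 1/3

M_X(t) = (e^(t) - 1)/t
M′(t) = (t*e^(t) - e^(t) + 1)/t^2
M′′(t) = (t^2*e^(t) - 2*t*e^(t) + 2*e^(t) - 2)/t^3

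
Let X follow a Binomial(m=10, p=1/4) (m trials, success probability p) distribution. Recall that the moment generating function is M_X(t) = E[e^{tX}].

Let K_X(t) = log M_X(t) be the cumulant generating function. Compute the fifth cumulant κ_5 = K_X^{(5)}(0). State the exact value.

κ_5 = K^(5)(0) = -75/64

M_X(t) = (e^(t)/4 + 3/4)^10
K_X(t) = log M_X(t) = 10*log(e^(t)/4 + 3/4)
K^(5)(t) = (-30*e^(4*t) + 990*e^(3*t) - 2970*e^(2*t) + 810*e^(t))/(e^(5*t) + 15*e^(4*t) + 90*e^(3*t) + 270*e^(2*t) + 405*e^(t) + 243)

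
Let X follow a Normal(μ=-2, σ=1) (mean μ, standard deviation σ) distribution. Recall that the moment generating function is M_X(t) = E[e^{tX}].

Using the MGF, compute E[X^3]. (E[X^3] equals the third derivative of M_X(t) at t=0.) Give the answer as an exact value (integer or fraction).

E[X^3] = M^(3)(0) = -14

M_X(t) = e^(t^2/2 - 2*t)
M^(3)(t) = (t^3*e^(t^2/2) - 6*t^2*e^(t^2/2) + 15*t*e^(t^2/2) - 14*e^(t^2/2))*e^(-2*t)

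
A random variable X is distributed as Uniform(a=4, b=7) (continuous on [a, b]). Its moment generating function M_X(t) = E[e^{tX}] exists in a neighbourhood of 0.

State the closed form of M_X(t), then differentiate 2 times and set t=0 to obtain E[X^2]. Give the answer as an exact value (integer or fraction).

E[X^2] = M^(2)(0) = 31

M_X(t) = (e^(7*t) - e^(4*t))/(3*t)
M^(2)(t) = (49*t^2*e^(7*t) - 16*t^2*e^(4*t) - 14*t*e^(7*t) + 8*t*e^(4*t) + 2*e^(7*t) - 2*e^(4*t))/(3*t^3)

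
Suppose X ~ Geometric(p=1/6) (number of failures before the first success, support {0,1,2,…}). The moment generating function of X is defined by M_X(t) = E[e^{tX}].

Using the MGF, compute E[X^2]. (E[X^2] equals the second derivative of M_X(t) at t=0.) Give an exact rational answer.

E[X^2] = D^2[M](0) = 55

M_X(t) = 1/(6*(1 - 5*e^(t)/6))
D^2[M](t) = (-25*e^(2*t) - 30*e^(t))/(125*e^(3*t) - 450*e^(2*t) + 540*e^(t) - 216)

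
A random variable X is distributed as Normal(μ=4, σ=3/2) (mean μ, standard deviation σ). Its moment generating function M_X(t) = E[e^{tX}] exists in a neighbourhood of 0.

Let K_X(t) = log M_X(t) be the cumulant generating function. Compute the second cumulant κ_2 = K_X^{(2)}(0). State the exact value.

κ_2 = D^2[K](0) = 9/4

M_X(t) = e^(9*t^2/8 + 4*t)
K_X(t) = log M_X(t) = 9*t^2/8 + 4*t
D^2[K](t) = 9/4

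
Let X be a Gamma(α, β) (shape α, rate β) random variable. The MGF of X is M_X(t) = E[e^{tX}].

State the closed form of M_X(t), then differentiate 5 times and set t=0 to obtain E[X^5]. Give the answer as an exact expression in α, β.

M_X(t) = (β/(β - t))^α
M′(t) = -α*β^α*(1/(β - t))^α/(-β + t)
M′′(t) = (α^2*β^α*(1/(β - t))^α + α*β^α*(1/(β - t))^α)/(β^2 - 2*β*t + t^2)
M′′′(t) = (-α^3*β^α*(1/(β - t))^α - 3*α^2*β^α*(1/(β - t))^α - 2*α*β^α*(1/(β - t))^α)/(-β^3 + 3*β^2*t - 3*β*t^2 + t^3)
M′′′′(t) = (α^4*β^α*(1/(β - t))^α + 6*α^3*β^α*(1/(β - t))^α + 11*α^2*β^α*(1/(β - t))^α + 6*α*β^α*(1/(β - t))^α)/(β^4 - 4*β^3*t + 6*β^2*t^2 - 4*β*t^3 + t^4)

E[X^5] = M′′′′′(0) = α*(α^4 + 10*α^3 + 35*α^2 + 50*α + 24)/β^5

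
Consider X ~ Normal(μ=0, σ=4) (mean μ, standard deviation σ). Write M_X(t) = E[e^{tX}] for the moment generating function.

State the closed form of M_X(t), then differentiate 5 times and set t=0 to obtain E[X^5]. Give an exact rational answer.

M_X(t) = e^(8*t^2)
dM/dt = 16*t*e^(8*t^2)
d^2M/dt^2 = 256*t^2*e^(8*t^2) + 16*e^(8*t^2)
d^3M/dt^3 = 4096*t^3*e^(8*t^2) + 768*t*e^(8*t^2)
d^4M/dt^4 = 65536*t^4*e^(8*t^2) + 24576*t^2*e^(8*t^2) + 768*e^(8*t^2)
d^5M/dt^5 = 1048576*t^5*e^(8*t^2) + 655360*t^3*e^(8*t^2) + 61440*t*e^(8*t^2)

E[X^5] = d^5M/dt^5 |_{t=0} = 0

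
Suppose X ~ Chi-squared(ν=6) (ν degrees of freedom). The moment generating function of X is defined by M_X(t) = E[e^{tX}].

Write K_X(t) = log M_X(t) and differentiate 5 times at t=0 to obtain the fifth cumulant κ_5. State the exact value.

κ_5 = K^(5)(0) = 2304

M_X(t) = (1 - 2*t)^(-3)
K_X(t) = log M_X(t) = -3*log(1 - 2*t)
K^(5)(t) = -2304/(32*t^5 - 80*t^4 + 80*t^3 - 40*t^2 + 10*t - 1)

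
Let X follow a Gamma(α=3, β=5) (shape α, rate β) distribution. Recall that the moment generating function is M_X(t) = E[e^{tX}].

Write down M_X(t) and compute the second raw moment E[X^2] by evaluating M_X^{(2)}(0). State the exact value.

E[X^2] = d^2M/dt^2 |_{t=0} = 12/25

M_X(t) = 125/(5 - t)^3
dM/dt = 375/(t^4 - 20*t^3 + 150*t^2 - 500*t + 625)
d^2M/dt^2 = -1500/(t^5 - 25*t^4 + 250*t^3 - 1250*t^2 + 3125*t - 3125)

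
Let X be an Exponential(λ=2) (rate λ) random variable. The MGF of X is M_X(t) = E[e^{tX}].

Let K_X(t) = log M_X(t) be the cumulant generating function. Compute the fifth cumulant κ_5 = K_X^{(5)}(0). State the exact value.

M_X(t) = 2/(2 - t)
K_X(t) = log M_X(t) = -log(2 - t) + log(2)
D^5[K](t) = -24/(t^5 - 10*t^4 + 40*t^3 - 80*t^2 + 80*t - 32)

κ_5 = D^5[K](0) = 3/4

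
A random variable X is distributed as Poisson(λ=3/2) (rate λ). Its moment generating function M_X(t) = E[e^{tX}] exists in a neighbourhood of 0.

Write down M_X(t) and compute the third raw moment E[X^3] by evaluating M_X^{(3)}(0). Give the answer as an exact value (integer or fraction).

E[X^3] = M′′′(0) = 93/8

M_X(t) = e^(3*e^(t)/2 - 3/2)
M′(t) = 3*e^(-3/2)*e^(t)*e^(3*e^(t)/2)/2
M′′(t) = (9*e^(2*t)*e^(3*e^(t)/2) + 6*e^(t)*e^(3*e^(t)/2))*e^(-3/2)/4
M′′′(t) = (27*e^(3*t)*e^(3*e^(t)/2) + 54*e^(2*t)*e^(3*e^(t)/2) + 12*e^(t)*e^(3*e^(t)/2))*e^(-3/2)/8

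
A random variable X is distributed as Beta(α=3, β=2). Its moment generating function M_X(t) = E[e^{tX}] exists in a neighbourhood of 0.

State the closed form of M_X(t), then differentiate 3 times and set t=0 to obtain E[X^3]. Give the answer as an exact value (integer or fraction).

M_X(t) = ₁F₁(3; 5; t)
M^(3)(t) = 2*₁F₁(6; 8; t)/7

E[X^3] = M^(3)(0) = 2/7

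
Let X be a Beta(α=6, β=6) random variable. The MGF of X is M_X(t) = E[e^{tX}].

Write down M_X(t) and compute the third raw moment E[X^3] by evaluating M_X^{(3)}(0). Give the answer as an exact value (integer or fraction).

M_X(t) = ₁F₁(6; 12; t)
dM/dt = ₁F₁(7; 13; t)/2
d^2M/dt^2 = 7*₁F₁(8; 14; t)/26
d^3M/dt^3 = 2*₁F₁(9; 15; t)/13

E[X^3] = d^3M/dt^3 |_{t=0} = 2/13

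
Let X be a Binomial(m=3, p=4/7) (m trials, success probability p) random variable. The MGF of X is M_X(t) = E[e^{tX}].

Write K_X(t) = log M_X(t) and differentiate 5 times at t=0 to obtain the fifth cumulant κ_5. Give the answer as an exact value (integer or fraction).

κ_5 = K′′′′′(0) = 3420/16807

M_X(t) = (4*e^(t)/7 + 3/7)^3
K_X(t) = log M_X(t) = 3*log(4*e^(t)/7 + 3/7)
K′(t) = 12*e^(t)/(4*e^(t) + 3)
K′′(t) = 36*e^(t)/(16*e^(2*t) + 24*e^(t) + 9)
K′′′(t) = (-144*e^(2*t) + 108*e^(t))/(64*e^(3*t) + 144*e^(2*t) + 108*e^(t) + 27)
K′′′′(t) = (576*e^(3*t) - 1728*e^(2*t) + 324*e^(t))/(256*e^(4*t) + 768*e^(3*t) + 864*e^(2*t) + 432*e^(t) + 81)
K′′′′′(t) = (-2304*e^(4*t) + 19008*e^(3*t) - 14256*e^(2*t) + 972*e^(t))/(1024*e^(5*t) + 3840*e^(4*t) + 5760*e^(3*t) + 4320*e^(2*t) + 1620*e^(t) + 243)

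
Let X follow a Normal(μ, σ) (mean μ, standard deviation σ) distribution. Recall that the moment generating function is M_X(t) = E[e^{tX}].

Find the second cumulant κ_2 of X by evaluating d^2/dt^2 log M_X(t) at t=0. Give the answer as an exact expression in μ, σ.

M_X(t) = e^(μ*t + σ^2*t^2/2)
K_X(t) = log M_X(t) = μ*t + σ^2*t^2/2
K^(2)(t) = σ^2

κ_2 = K^(2)(0) = σ^2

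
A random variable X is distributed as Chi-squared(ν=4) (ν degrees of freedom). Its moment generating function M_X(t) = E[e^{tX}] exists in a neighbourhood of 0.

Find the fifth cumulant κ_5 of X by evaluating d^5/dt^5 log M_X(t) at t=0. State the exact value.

M_X(t) = (1 - 2*t)^(-2)
K_X(t) = log M_X(t) = -2*log(1 - 2*t)
dK/dt = -4/(2*t - 1)
d^2K/dt^2 = 8/(4*t^2 - 4*t + 1)
d^3K/dt^3 = -32/(8*t^3 - 12*t^2 + 6*t - 1)
d^4K/dt^4 = 192/(16*t^4 - 32*t^3 + 24*t^2 - 8*t + 1)
d^5K/dt^5 = -1536/(32*t^5 - 80*t^4 + 80*t^3 - 40*t^2 + 10*t - 1)

κ_5 = d^5K/dt^5 |_{t=0} = 1536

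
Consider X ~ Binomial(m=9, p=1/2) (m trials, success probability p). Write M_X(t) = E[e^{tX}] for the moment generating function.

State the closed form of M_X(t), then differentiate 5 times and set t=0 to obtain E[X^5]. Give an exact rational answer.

E[X^5] = M^(5)(0) = 4212

M_X(t) = (e^(t)/2 + 1/2)^9
M^(5)(t) = 59049*e^(9*t)/512 + 576*e^(8*t) + 151263*e^(7*t)/128 + 5103*e^(6*t)/4 + 196875*e^(5*t)/256 + 252*e^(4*t) + 5103*e^(3*t)/128 + 9*e^(2*t)/4 + 9*e^(t)/512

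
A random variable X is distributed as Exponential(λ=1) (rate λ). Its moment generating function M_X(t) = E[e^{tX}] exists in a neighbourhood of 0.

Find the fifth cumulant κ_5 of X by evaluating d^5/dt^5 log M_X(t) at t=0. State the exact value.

κ_5 = d^5K/dt^5 |_{t=0} = 24

M_X(t) = 1/(1 - t)
K_X(t) = log M_X(t) = -log(1 - t)
dK/dt = -1/(t - 1)
d^2K/dt^2 = 1/(t^2 - 2*t + 1)
d^3K/dt^3 = -2/(t^3 - 3*t^2 + 3*t - 1)
d^4K/dt^4 = 6/(t^4 - 4*t^3 + 6*t^2 - 4*t + 1)
d^5K/dt^5 = -24/(t^5 - 5*t^4 + 10*t^3 - 10*t^2 + 5*t - 1)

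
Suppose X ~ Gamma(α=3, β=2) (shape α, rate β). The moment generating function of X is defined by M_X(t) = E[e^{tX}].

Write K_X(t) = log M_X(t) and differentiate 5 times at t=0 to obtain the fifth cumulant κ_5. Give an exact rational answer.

M_X(t) = 8/(2 - t)^3
K_X(t) = log M_X(t) = -3*log(2 - t) + 3*log(2)
dK/dt = -3/(t - 2)
d^2K/dt^2 = 3/(t^2 - 4*t + 4)
d^3K/dt^3 = -6/(t^3 - 6*t^2 + 12*t - 8)
d^4K/dt^4 = 18/(t^4 - 8*t^3 + 24*t^2 - 32*t + 16)
d^5K/dt^5 = -72/(t^5 - 10*t^4 + 40*t^3 - 80*t^2 + 80*t - 32)

κ_5 = d^5K/dt^5 |_{t=0} = 9/4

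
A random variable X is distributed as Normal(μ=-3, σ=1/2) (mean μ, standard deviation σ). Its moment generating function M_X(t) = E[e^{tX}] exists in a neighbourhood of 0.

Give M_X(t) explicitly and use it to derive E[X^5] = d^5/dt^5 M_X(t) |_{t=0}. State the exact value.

M_X(t) = e^(t^2/8 - 3*t)
dM/dt = t*e^(-3*t)*e^(t^2/8)/4 - 3*e^(-3*t)*e^(t^2/8)
d^2M/dt^2 = (t^2*e^(t^2/8) - 24*t*e^(t^2/8) + 148*e^(t^2/8))*e^(-3*t)/16
d^3M/dt^3 = (t^3*e^(t^2/8) - 36*t^2*e^(t^2/8) + 444*t*e^(t^2/8) - 1872*e^(t^2/8))*e^(-3*t)/64
d^4M/dt^4 = (t^4*e^(t^2/8) - 48*t^3*e^(t^2/8) + 888*t^2*e^(t^2/8) - 7488*t*e^(t^2/8) + 24240*e^(t^2/8))*e^(-3*t)/256
d^5M/dt^5 = (t^5*e^(t^2/8) - 60*t^4*e^(t^2/8) + 1480*t^3*e^(t^2/8) - 18720*t^2*e^(t^2/8) + 121200*t*e^(t^2/8) - 320832*e^(t^2/8))*e^(-3*t)/1024

E[X^5] = d^5M/dt^5 |_{t=0} = -5013/16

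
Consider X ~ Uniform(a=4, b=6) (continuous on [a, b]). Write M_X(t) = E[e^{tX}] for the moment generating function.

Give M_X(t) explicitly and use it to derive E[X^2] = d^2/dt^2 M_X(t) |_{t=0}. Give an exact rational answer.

E[X^2] = D^2[M](0) = 76/3

M_X(t) = (e^(6*t) - e^(4*t))/(2*t)
D^2[M](t) = (18*t^2*e^(6*t) - 8*t^2*e^(4*t) - 6*t*e^(6*t) + 4*t*e^(4*t) + e^(6*t) - e^(4*t))/t^3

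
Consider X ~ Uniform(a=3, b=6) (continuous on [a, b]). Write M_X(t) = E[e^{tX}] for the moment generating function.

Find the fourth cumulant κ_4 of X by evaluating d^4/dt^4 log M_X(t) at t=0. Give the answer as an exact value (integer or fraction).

M_X(t) = (e^(6*t) - e^(3*t))/(3*t)
K_X(t) = log M_X(t) = -log(t) + log(e^(6*t) - e^(3*t)) - log(3)

κ_4 = K^(4)(0) = -27/40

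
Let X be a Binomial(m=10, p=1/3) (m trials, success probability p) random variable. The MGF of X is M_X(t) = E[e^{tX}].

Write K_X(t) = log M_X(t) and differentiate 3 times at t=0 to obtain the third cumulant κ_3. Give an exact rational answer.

κ_3 = K^(3)(0) = 20/27

M_X(t) = (e^(t)/3 + 2/3)^10
K_X(t) = log M_X(t) = 10*log(e^(t)/3 + 2/3)
K^(3)(t) = (-20*e^(2*t) + 40*e^(t))/(e^(3*t) + 6*e^(2*t) + 12*e^(t) + 8)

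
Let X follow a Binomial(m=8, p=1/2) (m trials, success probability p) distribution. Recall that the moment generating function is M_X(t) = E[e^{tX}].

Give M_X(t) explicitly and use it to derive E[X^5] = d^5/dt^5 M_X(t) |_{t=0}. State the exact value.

M_X(t) = (e^(t)/2 + 1/2)^8
M^(5)(t) = 128*e^(8*t) + 16807*e^(7*t)/32 + 1701*e^(6*t)/2 + 21875*e^(5*t)/32 + 280*e^(4*t) + 1701*e^(3*t)/32 + 7*e^(2*t)/2 + e^(t)/32

E[X^5] = M^(5)(0) = 2524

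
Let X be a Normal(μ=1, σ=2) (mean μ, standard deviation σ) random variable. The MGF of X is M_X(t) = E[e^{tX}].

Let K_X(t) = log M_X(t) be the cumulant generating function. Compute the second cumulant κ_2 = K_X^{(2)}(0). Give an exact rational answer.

κ_2 = K′′(0) = 4

M_X(t) = e^(2*t^2 + t)
K_X(t) = log M_X(t) = 2*t^2 + t
K′(t) = 4*t + 1
K′′(t) = 4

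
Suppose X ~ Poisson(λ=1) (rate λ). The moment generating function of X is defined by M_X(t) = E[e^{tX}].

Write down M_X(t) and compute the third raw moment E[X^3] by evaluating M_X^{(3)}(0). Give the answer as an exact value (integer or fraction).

E[X^3] = d^3M/dt^3 |_{t=0} = 5

M_X(t) = e^(e^(t) - 1)
dM/dt = e^(-1)*e^(t)*e^(e^(t))
d^2M/dt^2 = (e^(2*t)*e^(e^(t)) + e^(t)*e^(e^(t)))*e^(-1)
d^3M/dt^3 = (e^(3*t)*e^(e^(t)) + 3*e^(2*t)*e^(e^(t)) + e^(t)*e^(e^(t)))*e^(-1)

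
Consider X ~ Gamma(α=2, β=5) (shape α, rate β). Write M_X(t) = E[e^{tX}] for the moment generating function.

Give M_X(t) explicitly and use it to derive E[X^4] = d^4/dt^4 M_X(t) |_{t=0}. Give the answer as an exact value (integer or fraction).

M_X(t) = 25/(5 - t)^2
M′(t) = -50/(t^3 - 15*t^2 + 75*t - 125)
M′′(t) = 150/(t^4 - 20*t^3 + 150*t^2 - 500*t + 625)
M′′′(t) = -600/(t^5 - 25*t^4 + 250*t^3 - 1250*t^2 + 3125*t - 3125)
M′′′′(t) = 3000/(t^6 - 30*t^5 + 375*t^4 - 2500*t^3 + 9375*t^2 - 18750*t + 15625)

E[X^4] = M′′′′(0) = 24/125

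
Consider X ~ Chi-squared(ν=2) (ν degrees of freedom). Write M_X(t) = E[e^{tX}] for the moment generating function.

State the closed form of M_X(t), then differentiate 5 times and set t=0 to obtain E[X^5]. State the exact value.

E[X^5] = M′′′′′(0) = 3840

M_X(t) = 1/(1 - 2*t)
M′(t) = 2/(4*t^2 - 4*t + 1)
M′′(t) = -8/(8*t^3 - 12*t^2 + 6*t - 1)
M′′′(t) = 48/(16*t^4 - 32*t^3 + 24*t^2 - 8*t + 1)
M′′′′(t) = -384/(32*t^5 - 80*t^4 + 80*t^3 - 40*t^2 + 10*t - 1)
M′′′′′(t) = 3840/(64*t^6 - 192*t^5 + 240*t^4 - 160*t^3 + 60*t^2 - 12*t + 1)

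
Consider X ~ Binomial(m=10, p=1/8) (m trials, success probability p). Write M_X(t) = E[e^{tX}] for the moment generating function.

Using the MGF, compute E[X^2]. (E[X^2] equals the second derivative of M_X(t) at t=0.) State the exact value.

M_X(t) = (e^(t)/8 + 7/8)^10

E[X^2] = M′′(0) = 85/32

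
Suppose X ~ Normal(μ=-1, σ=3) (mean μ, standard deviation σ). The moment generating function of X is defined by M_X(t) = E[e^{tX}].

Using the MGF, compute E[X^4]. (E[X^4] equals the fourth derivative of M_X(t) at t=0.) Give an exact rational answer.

M_X(t) = e^(9*t^2/2 - t)
M^(4)(t) = (6561*t^4*e^(9*t^2/2) - 2916*t^3*e^(9*t^2/2) + 4860*t^2*e^(9*t^2/2) - 1008*t*e^(9*t^2/2) + 298*e^(9*t^2/2))*e^(-t)

E[X^4] = M^(4)(0) = 298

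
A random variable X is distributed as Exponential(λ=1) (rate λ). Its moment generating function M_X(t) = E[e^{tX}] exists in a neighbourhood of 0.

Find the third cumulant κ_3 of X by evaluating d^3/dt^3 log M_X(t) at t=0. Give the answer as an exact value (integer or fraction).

κ_3 = d^3K/dt^3 |_{t=0} = 2

M_X(t) = 1/(1 - t)
K_X(t) = log M_X(t) = -log(1 - t)
dK/dt = -1/(t - 1)
d^2K/dt^2 = 1/(t^2 - 2*t + 1)
d^3K/dt^3 = -2/(t^3 - 3*t^2 + 3*t - 1)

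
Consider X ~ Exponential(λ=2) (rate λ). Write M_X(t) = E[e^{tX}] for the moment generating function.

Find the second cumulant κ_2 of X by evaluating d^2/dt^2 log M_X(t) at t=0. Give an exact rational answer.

M_X(t) = 2/(2 - t)
K_X(t) = log M_X(t) = -log(2 - t) + log(2)
K′(t) = -1/(t - 2)
K′′(t) = 1/(t^2 - 4*t + 4)

κ_2 = K′′(0) = 1/4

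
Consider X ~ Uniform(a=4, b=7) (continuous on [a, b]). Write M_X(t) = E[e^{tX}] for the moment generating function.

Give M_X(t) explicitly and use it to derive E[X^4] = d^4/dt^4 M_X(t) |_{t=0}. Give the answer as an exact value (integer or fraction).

E[X^4] = M′′′′(0) = 5261/5

M_X(t) = (e^(7*t) - e^(4*t))/(3*t)
M′(t) = (7*t*e^(7*t) - 4*t*e^(4*t) - e^(7*t) + e^(4*t))/(3*t^2)
M′′(t) = (49*t^2*e^(7*t) - 16*t^2*e^(4*t) - 14*t*e^(7*t) + 8*t*e^(4*t) + 2*e^(7*t) - 2*e^(4*t))/(3*t^3)
M′′′(t) = (343*t^3*e^(7*t) - 64*t^3*e^(4*t) - 147*t^2*e^(7*t) + 48*t^2*e^(4*t) + 42*t*e^(7*t) - 24*t*e^(4*t) - 6*e^(7*t) + 6*e^(4*t))/(3*t^4)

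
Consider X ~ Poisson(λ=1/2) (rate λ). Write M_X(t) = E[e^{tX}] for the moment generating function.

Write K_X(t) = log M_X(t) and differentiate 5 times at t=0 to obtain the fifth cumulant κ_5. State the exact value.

M_X(t) = e^(e^(t)/2 - 1/2)
K_X(t) = log M_X(t) = e^(t)/2 - 1/2
K′(t) = e^(t)/2
K′′(t) = e^(t)/2
K′′′(t) = e^(t)/2
K′′′′(t) = e^(t)/2
K′′′′′(t) = e^(t)/2

κ_5 = K′′′′′(0) = 1/2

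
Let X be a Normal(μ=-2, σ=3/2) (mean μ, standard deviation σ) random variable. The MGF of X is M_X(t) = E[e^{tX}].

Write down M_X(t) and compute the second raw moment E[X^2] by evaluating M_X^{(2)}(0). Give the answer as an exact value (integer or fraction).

E[X^2] = d^2M/dt^2 |_{t=0} = 25/4

M_X(t) = e^(9*t^2/8 - 2*t)
dM/dt = 9*t*e^(-2*t)*e^(9*t^2/8)/4 - 2*e^(-2*t)*e^(9*t^2/8)
d^2M/dt^2 = (81*t^2*e^(9*t^2/8) - 144*t*e^(9*t^2/8) + 100*e^(9*t^2/8))*e^(-2*t)/16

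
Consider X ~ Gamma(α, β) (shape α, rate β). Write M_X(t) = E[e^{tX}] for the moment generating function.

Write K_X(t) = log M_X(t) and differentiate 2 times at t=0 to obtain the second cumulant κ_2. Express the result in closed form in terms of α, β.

M_X(t) = (β/(β - t))^α
K_X(t) = log M_X(t) = α*(log(β) - log(β - t))
dK/dt = -α/(-β + t)
d^2K/dt^2 = α/(β^2 - 2*β*t + t^2)

κ_2 = d^2K/dt^2 |_{t=0} = α/β^2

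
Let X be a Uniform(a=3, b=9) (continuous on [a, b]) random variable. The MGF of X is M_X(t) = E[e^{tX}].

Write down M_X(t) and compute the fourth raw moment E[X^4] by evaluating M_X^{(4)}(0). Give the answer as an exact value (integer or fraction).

M_X(t) = (e^(9*t) - e^(3*t))/(6*t)

E[X^4] = M^(4)(0) = 9801/5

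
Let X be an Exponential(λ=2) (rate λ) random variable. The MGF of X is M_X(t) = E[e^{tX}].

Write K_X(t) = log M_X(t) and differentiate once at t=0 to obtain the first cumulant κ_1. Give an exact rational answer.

M_X(t) = 2/(2 - t)
K_X(t) = log M_X(t) = -log(2 - t) + log(2)
dK/dt = -1/(t - 2)

κ_1 = dK/dt |_{t=0} = 1/2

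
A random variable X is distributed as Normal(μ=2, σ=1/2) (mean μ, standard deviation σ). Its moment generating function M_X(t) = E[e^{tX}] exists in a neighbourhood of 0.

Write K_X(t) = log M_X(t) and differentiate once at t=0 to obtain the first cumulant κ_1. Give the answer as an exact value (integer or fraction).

κ_1 = K^(1)(0) = 2

M_X(t) = e^(t^2/8 + 2*t)
K_X(t) = log M_X(t) = t^2/8 + 2*t
K^(1)(t) = t/4 + 2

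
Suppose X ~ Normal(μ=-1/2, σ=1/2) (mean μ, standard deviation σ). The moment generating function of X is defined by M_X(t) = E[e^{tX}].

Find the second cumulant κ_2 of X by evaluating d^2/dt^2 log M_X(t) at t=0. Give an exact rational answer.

M_X(t) = e^(t^2/8 - t/2)
K_X(t) = log M_X(t) = t^2/8 - t/2
D^2[K](t) = 1/4

κ_2 = D^2[K](0) = 1/4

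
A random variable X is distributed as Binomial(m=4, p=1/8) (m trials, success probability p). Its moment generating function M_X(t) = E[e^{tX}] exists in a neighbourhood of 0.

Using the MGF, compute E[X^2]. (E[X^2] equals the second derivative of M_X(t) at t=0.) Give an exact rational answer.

E[X^2] = D^2[M](0) = 11/16

M_X(t) = (e^(t)/8 + 7/8)^4
D^2[M](t) = e^(4*t)/256 + 63*e^(3*t)/1024 + 147*e^(2*t)/512 + 343*e^(t)/1024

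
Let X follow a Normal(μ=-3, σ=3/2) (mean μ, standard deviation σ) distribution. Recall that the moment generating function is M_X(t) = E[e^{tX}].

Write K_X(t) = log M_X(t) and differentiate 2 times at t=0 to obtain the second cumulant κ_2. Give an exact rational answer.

M_X(t) = e^(9*t^2/8 - 3*t)
K_X(t) = log M_X(t) = 9*t^2/8 - 3*t
K′(t) = 9*t/4 - 3
K′′(t) = 9/4

κ_2 = K′′(0) = 9/4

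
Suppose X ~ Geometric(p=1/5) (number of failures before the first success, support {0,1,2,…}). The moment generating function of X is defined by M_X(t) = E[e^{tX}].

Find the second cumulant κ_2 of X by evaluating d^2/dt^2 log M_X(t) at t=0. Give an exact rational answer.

κ_2 = D^2[K](0) = 20

M_X(t) = 1/(5*(1 - 4*e^(t)/5))
K_X(t) = log M_X(t) = -log(1 - 4*e^(t)/5) - log(5)
D^2[K](t) = 20*e^(t)/(16*e^(2*t) - 40*e^(t) + 25)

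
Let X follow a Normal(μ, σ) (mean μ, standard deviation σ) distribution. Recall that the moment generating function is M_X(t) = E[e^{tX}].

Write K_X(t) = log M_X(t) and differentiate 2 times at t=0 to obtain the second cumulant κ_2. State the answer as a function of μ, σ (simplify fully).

M_X(t) = e^(μ*t + σ^2*t^2/2)
K_X(t) = log M_X(t) = μ*t + σ^2*t^2/2
dK/dt = μ + σ^2*t
d^2K/dt^2 = σ^2

κ_2 = d^2K/dt^2 |_{t=0} = σ^2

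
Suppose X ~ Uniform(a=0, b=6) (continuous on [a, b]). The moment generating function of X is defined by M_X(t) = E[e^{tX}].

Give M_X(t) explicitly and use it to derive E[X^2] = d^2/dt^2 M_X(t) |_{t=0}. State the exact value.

M_X(t) = (e^(6*t) - 1)/(6*t)
dM/dt = (6*t*e^(6*t) - e^(6*t) + 1)/(6*t^2)
d^2M/dt^2 = (18*t^2*e^(6*t) - 6*t*e^(6*t) + e^(6*t) - 1)/(3*t^3)

E[X^2] = d^2M/dt^2 |_{t=0} = 12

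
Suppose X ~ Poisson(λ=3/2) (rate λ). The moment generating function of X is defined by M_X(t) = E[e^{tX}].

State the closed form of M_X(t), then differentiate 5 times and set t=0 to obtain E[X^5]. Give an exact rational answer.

E[X^5] = d^5M/dt^5 |_{t=0} = 5691/32

M_X(t) = e^(3*e^(t)/2 - 3/2)
dM/dt = 3*e^(-3/2)*e^(t)*e^(3*e^(t)/2)/2
d^2M/dt^2 = (9*e^(2*t)*e^(3*e^(t)/2) + 6*e^(t)*e^(3*e^(t)/2))*e^(-3/2)/4
d^3M/dt^3 = (27*e^(3*t)*e^(3*e^(t)/2) + 54*e^(2*t)*e^(3*e^(t)/2) + 12*e^(t)*e^(3*e^(t)/2))*e^(-3/2)/8
d^4M/dt^4 = (81*e^(4*t)*e^(3*e^(t)/2) + 324*e^(3*t)*e^(3*e^(t)/2) + 252*e^(2*t)*e^(3*e^(t)/2) + 24*e^(t)*e^(3*e^(t)/2))*e^(-3/2)/16
d^5M/dt^5 = (243*e^(5*t)*e^(3*e^(t)/2) + 1620*e^(4*t)*e^(3*e^(t)/2) + 2700*e^(3*t)*e^(3*e^(t)/2) + 1080*e^(2*t)*e^(3*e^(t)/2) + 48*e^(t)*e^(3*e^(t)/2))*e^(-3/2)/32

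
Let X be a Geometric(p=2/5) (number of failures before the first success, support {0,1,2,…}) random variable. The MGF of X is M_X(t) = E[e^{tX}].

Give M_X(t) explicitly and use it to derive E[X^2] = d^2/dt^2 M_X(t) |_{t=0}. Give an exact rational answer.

M_X(t) = 2/(5*(1 - 3*e^(t)/5))
M′(t) = 6*e^(t)/(9*e^(2*t) - 30*e^(t) + 25)
M′′(t) = (-18*e^(2*t) - 30*e^(t))/(27*e^(3*t) - 135*e^(2*t) + 225*e^(t) - 125)

E[X^2] = M′′(0) = 6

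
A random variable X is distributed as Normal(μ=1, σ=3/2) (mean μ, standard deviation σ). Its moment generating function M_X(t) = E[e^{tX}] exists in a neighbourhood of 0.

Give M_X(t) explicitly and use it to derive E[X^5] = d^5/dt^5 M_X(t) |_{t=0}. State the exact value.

M_X(t) = e^(9*t^2/8 + t)
M′(t) = 9*t*e^(t)*e^(9*t^2/8)/4 + e^(t)*e^(9*t^2/8)
M′′(t) = 81*t^2*e^(t)*e^(9*t^2/8)/16 + 9*t*e^(t)*e^(9*t^2/8)/2 + 13*e^(t)*e^(9*t^2/8)/4
M′′′(t) = 729*t^3*e^(t)*e^(9*t^2/8)/64 + 243*t^2*e^(t)*e^(9*t^2/8)/16 + 351*t*e^(t)*e^(9*t^2/8)/16 + 31*e^(t)*e^(9*t^2/8)/4
M′′′′(t) = 6561*t^4*e^(t)*e^(9*t^2/8)/256 + 729*t^3*e^(t)*e^(9*t^2/8)/16 + 3159*t^2*e^(t)*e^(9*t^2/8)/32 + 279*t*e^(t)*e^(9*t^2/8)/4 + 475*e^(t)*e^(9*t^2/8)/16

E[X^5] = M′′′′′(0) = 1591/16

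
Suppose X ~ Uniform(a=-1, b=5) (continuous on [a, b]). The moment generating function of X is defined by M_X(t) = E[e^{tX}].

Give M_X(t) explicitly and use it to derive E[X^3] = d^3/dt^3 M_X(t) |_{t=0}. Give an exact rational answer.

M_X(t) = (e^(5*t) - e^(-t))/(6*t)
dM/dt = (5*t*e^(6*t) + t - e^(6*t) + 1)*e^(-t)/(6*t^2)
d^2M/dt^2 = (25*t^2*e^(6*t) - t^2 - 10*t*e^(6*t) - 2*t + 2*e^(6*t) - 2)*e^(-t)/(6*t^3)
d^3M/dt^3 = (125*t^3*e^(6*t) + t^3 - 75*t^2*e^(6*t) + 3*t^2 + 30*t*e^(6*t) + 6*t - 6*e^(6*t) + 6)*e^(-t)/(6*t^4)

E[X^3] = d^3M/dt^3 |_{t=0} = 26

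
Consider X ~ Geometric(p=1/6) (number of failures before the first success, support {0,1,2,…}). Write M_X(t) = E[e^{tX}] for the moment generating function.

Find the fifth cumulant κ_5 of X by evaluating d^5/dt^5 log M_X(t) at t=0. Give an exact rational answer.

κ_5 = d^5K/dt^5 |_{t=0} = 119130

M_X(t) = 1/(6*(1 - 5*e^(t)/6))
K_X(t) = log M_X(t) = -log(1 - 5*e^(t)/6) - log(6)
dK/dt = -5*e^(t)/(5*e^(t) - 6)
d^2K/dt^2 = 30*e^(t)/(25*e^(2*t) - 60*e^(t) + 36)
d^3K/dt^3 = (-150*e^(2*t) - 180*e^(t))/(125*e^(3*t) - 450*e^(2*t) + 540*e^(t) - 216)
d^4K/dt^4 = (750*e^(3*t) + 3600*e^(2*t) + 1080*e^(t))/(625*e^(4*t) - 3000*e^(3*t) + 5400*e^(2*t) - 4320*e^(t) + 1296)
d^5K/dt^5 = (-3750*e^(4*t) - 49500*e^(3*t) - 59400*e^(2*t) - 6480*e^(t))/(3125*e^(5*t) - 18750*e^(4*t) + 45000*e^(3*t) - 54000*e^(2*t) + 32400*e^(t) - 7776)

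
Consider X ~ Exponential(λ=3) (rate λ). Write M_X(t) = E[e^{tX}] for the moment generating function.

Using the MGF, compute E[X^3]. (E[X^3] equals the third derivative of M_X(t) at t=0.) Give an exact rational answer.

M_X(t) = 3/(3 - t)
D^3[M](t) = 18/(t^4 - 12*t^3 + 54*t^2 - 108*t + 81)

E[X^3] = D^3[M](0) = 2/9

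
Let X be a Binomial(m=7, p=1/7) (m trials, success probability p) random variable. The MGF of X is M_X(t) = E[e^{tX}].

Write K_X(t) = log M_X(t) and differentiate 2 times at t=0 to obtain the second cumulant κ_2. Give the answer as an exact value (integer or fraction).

M_X(t) = (e^(t)/7 + 6/7)^7
K_X(t) = log M_X(t) = 7*log(e^(t)/7 + 6/7)
K^(2)(t) = 42*e^(t)/(e^(2*t) + 12*e^(t) + 36)

κ_2 = K^(2)(0) = 6/7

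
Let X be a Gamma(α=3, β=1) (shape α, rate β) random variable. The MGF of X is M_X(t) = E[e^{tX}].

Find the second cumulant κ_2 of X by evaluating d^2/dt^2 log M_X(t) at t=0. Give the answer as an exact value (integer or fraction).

M_X(t) = (1 - t)^(-3)
K_X(t) = log M_X(t) = -3*log(1 - t)
D^2[K](t) = 3/(t^2 - 2*t + 1)

κ_2 = D^2[K](0) = 3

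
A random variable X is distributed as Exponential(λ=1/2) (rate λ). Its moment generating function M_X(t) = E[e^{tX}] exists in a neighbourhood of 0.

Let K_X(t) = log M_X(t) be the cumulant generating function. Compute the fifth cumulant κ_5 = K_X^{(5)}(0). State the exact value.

M_X(t) = 1/(2*(1/2 - t))
K_X(t) = log M_X(t) = -log(1/2 - t) - log(2)
K^(5)(t) = -768/(32*t^5 - 80*t^4 + 80*t^3 - 40*t^2 + 10*t - 1)

κ_5 = K^(5)(0) = 768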